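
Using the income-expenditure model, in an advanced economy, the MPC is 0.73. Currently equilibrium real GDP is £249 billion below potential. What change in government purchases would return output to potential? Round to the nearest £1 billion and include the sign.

Spending multiplier = 1/(1 − MPC) = 1/(1 − 0.73) = 1/0.27 ≈ 3.704.
Need ΔY = +£249 billion, so ΔG = ΔY/k = (+£249 billion) × 0.27 ≈ +£67 billion.
The government should increase government purchases by £67 billion.

+£67 billion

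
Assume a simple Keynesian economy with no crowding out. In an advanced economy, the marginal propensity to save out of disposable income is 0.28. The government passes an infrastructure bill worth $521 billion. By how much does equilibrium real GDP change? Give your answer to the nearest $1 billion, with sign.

+$1,861 billion

MPC = 1 − MPS = 1 − 0.28 = 0.72.
Government-spending multiplier = 1/(1 − MPC) = 1/(1 − 0.72) = 1/0.28 ≈ 3.571.
ΔY = k × ΔG = (+$521 billion) / 0.28 ≈ +$1,861 billion.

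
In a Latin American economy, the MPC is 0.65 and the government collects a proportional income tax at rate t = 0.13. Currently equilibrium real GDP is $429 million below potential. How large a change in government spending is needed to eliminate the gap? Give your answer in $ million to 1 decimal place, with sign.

+$186.4 million

Spending multiplier = 1/(1 − c(1−t)) = 1/(1 − 0.65×0.87) = 1/0.4345 ≈ 2.301.
Need ΔY = +$429 million, so ΔG = ΔY/k = (+$429 million) × 0.4345 ≈ +$186.4 million.
The government should increase government spending by $186.4 million.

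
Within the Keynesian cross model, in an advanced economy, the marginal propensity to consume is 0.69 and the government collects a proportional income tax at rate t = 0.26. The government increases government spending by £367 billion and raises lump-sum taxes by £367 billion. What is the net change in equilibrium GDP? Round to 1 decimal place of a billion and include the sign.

Expenditure multiplier = 1/(1 − c(1−t)) = 1/(1 − 0.69×0.74) = 1/0.4894 ≈ 2.043.
ΔG contributes k·ΔG = (+£367 billion) / 0.4894 ≈ +£749.9 billion.
ΔT of +£367 billion changes first-round spending by −c·ΔT = −£253.23 billion, contributing k·(−c·ΔT) = (−£253.23 billion) / 0.4894 ≈ −£517.4 billion.
Net ΔY = k(ΔG − c·ΔT) = (+£113.77 billion) / 0.4894 ≈ +£232.5 billion.

+£232.5 billion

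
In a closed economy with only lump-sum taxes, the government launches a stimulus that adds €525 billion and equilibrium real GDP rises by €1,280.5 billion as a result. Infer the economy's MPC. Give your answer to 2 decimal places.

Implied spending multiplier k = ΔY/ΔG = 1,280.5/525 ≈ 2.439.
Since k = 1/(1 − MPC), MPC = 1 − 1/k = 1 − ΔG/ΔY = 1 − 525/1,280.5 ≈ 0.59.

0.59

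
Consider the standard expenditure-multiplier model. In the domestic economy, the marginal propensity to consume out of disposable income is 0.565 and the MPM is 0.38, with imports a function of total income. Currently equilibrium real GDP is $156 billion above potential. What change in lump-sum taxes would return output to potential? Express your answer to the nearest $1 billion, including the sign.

+$225 billion

Spending multiplier = 1/(1 − c + m) = 1/(1 − 0.565 + 0.38) = 1/0.815 ≈ 1.227.
Tax multiplier = −c·k = −0.565/0.815 ≈ −0.693. Need ΔY = −$156 billion, so ΔT = ΔY/(−c·k) = −(−$156 billion) × 0.815 / 0.565 ≈ +$225 billion.
The government should raise lump-sum taxes by $225 billion.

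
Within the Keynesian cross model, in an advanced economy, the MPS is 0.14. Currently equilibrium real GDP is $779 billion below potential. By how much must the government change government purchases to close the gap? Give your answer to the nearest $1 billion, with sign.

+$109 billion

MPC = 1 − MPS = 1 − 0.14 = 0.86.
Spending multiplier = 1/(1 − MPC) = 1/(1 − 0.86) = 1/0.14 ≈ 7.143.
Need ΔY = +$779 billion, so ΔG = ΔY/k = (+$779 billion) × 0.14 ≈ +$109 billion.
The government should increase government purchases by $109 billion.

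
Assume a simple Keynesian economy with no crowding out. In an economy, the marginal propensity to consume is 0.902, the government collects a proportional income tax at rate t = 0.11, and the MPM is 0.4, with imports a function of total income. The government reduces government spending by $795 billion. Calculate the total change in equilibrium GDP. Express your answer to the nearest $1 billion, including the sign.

−$1,331 billion

Spending multiplier = 1/(1 − c(1−t) + m) = 1/(1 − 0.902×0.89 + 0.4) = 1/0.59722 ≈ 1.674.
ΔY = k × ΔG = (−$795 billion) / 0.59722 ≈ −$1,331 billion.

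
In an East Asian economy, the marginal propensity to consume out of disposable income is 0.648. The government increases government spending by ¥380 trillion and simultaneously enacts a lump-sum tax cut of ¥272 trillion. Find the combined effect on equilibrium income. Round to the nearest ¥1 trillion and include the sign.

+¥1,580 trillion

Expenditure multiplier = 1/(1 − MPC) = 1/(1 − 0.648) = 1/0.352 ≈ 2.841.
ΔG contributes k·ΔG = (+¥380 trillion) / 0.352 ≈ +¥1,079.5 trillion.
ΔT of −¥272 trillion changes first-round spending by −c·ΔT = +¥176.256 trillion, contributing k·(−c·ΔT) = (+¥176.256 trillion) / 0.352 ≈ +¥500.7 trillion.
Net ΔY = k(ΔG − c·ΔT) = (+¥556.256 trillion) / 0.352 ≈ +¥1,580 trillion.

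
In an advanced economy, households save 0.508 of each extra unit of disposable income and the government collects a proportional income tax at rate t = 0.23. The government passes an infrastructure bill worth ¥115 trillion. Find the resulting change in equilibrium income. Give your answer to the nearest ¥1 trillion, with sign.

+¥185 trillion

MPC = 1 − MPS = 1 − 0.508 = 0.492.
Spending multiplier = 1/(1 − c(1−t)) = 1/(1 − 0.492×0.77) = 1/0.62116 ≈ 1.61.
ΔY = k × ΔG = (+¥115 trillion) / 0.62116 ≈ +¥185 trillion.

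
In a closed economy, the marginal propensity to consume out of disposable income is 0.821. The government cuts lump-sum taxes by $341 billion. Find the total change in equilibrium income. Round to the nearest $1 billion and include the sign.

+$1,564 billion

A lump-sum tax change of −$341 billion shifts disposable income by +$341 billion; first-round consumption changes by −c × ΔT = −0.821 × (−$341 billion) = +$279.961 billion.
Expenditure multiplier = 1/(1 − MPC) = 1/(1 − 0.821) = 1/0.179 ≈ 5.587.
The tax multiplier is −c × k ≈ −4.587, so ΔY = k × (−c·ΔT) = (+$279.961 billion) / 0.179 ≈ +$1,564 billion.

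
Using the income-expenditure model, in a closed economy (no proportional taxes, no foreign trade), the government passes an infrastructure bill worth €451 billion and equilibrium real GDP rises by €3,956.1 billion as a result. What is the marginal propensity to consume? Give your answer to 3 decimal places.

Implied spending multiplier k = ΔY/ΔG = 3,956.1/451 ≈ 8.7718.
Since k = 1/(1 − MPC), MPC = 1 − 1/k = 1 − ΔG/ΔY = 1 − 451/3,956.1 ≈ 0.886.

0.886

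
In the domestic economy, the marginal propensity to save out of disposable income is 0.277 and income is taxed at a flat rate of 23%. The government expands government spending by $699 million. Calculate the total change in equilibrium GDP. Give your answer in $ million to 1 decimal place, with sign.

+$1,576.8 million

MPC = 1 − MPS = 1 − 0.277 = 0.723.
Expenditure multiplier = 1/(1 − c(1−t)) = 1/(1 − 0.723×0.77) = 1/0.44329 ≈ 2.256.
ΔY = k × ΔG = (+$699 million) / 0.44329 ≈ +$1,576.8 million.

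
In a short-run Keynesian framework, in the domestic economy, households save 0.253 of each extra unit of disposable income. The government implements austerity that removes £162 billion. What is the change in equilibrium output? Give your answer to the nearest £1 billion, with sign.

MPC = 1 − MPS = 1 − 0.253 = 0.747.
Government-spending multiplier = 1/(1 − MPC) = 1/(1 − 0.747) = 1/0.253 ≈ 3.953.
ΔY = k × ΔG = (−£162 billion) / 0.253 ≈ −£640 billion.

−£640 billion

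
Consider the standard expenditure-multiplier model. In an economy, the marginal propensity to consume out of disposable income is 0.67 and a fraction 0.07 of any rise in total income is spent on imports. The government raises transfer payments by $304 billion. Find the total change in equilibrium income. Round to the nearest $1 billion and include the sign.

+$509 billion

The transfer change shifts disposable income by +$304 billion, so first-round consumption changes by c·ΔTR = 0.67 × (+$304 billion) = +$203.68 billion.
Expenditure multiplier = 1/(1 − c + m) = 1/(1 − 0.67 + 0.07) = 1/0.4 = 2.5.
The transfer multiplier is c × k = 1.675, so ΔY = k × (c·ΔTR) = (+$203.68 billion) / 0.4 ≈ +$509 billion.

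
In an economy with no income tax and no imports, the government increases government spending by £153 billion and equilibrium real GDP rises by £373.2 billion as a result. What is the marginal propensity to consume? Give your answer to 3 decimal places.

0.590

Implied spending multiplier k = ΔY/ΔG = 373.2/153 ≈ 2.4392.
Since k = 1/(1 − MPC), MPC = 1 − 1/k = 1 − ΔG/ΔY = 1 − 153/373.2 ≈ 0.590.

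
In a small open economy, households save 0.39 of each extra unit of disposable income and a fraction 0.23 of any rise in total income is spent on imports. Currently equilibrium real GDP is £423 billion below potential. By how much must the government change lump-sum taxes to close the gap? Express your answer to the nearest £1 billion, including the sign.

MPC = 1 − MPS = 1 − 0.39 = 0.61.
Spending multiplier = 1/(1 − c + m) = 1/(1 − 0.61 + 0.23) = 1/0.62 ≈ 1.613.
Tax multiplier = −c·k = −0.61/0.62 ≈ −0.984. Need ΔY = +£423 billion, so ΔT = ΔY/(−c·k) = −(+£423 billion) × 0.62 / 0.61 ≈ −£430 billion.
The government should cut lump-sum taxes by £430 billion.

−£430 billion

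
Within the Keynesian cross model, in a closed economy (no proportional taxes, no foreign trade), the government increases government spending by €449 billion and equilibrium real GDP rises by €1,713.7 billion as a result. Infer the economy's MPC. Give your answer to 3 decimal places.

0.738

Implied spending multiplier k = ΔY/ΔG = 1,713.7/449 ≈ 3.8167.
Since k = 1/(1 − MPC), MPC = 1 − 1/k = 1 − ΔG/ΔY = 1 − 449/1,713.7 ≈ 0.738.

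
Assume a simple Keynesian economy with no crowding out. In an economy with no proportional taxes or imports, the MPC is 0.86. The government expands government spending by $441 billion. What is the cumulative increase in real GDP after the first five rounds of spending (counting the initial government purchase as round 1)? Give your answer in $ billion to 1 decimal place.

$1,668.2 billion

Round 1 adds ΔG = $441 billion; each later round is MPC = 0.86 times the previous.
After 5 rounds: 441 + 379.26 + 326.1636 + 280.500696 + 241.23059856 = ΔG·(1 − c^5)/(1 − c) = 441 × (1 − 0.4704270176)/0.14 ≈ $1,668.2 billion.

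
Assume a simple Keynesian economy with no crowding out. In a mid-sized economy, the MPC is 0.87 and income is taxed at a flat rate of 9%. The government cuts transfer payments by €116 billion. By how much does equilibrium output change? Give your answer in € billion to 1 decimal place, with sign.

The transfer change shifts disposable income by −€116 billion, so first-round consumption changes by c·ΔTR = 0.87 × (−€116 billion) = −€100.92 billion.
Expenditure multiplier = 1/(1 − c(1−t)) = 1/(1 − 0.87×0.91) = 1/0.2083 ≈ 4.801.
The transfer multiplier is c × k ≈ 4.177, so ΔY = k × (c·ΔTR) = (−€100.92 billion) / 0.2083 ≈ −€484.5 billion.

−€484.5 billion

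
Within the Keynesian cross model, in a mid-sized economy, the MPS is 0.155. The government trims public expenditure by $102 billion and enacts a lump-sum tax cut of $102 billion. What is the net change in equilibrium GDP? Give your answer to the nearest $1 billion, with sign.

−$102 billion

MPC = 1 − MPS = 1 − 0.155 = 0.845.
Expenditure multiplier = 1/(1 − MPC) = 1/(1 − 0.845) = 1/0.155 ≈ 6.452.
ΔG contributes k·ΔG = (−$102 billion) / 0.155 ≈ −$658.1 billion.
ΔT of −$102 billion changes first-round spending by −c·ΔT = +$86.19 billion, contributing k·(−c·ΔT) = (+$86.19 billion) / 0.155 ≈ +$556.1 billion.
With ΔG = ΔT and no other leakages, the balanced-budget multiplier is 1, so ΔY = ΔG = −$102 billion.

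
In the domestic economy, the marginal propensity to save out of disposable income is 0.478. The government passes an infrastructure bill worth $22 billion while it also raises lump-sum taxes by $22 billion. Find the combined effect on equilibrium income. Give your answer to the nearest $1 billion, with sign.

MPC = 1 − MPS = 1 − 0.478 = 0.522.
Expenditure multiplier = 1/(1 − MPC) = 1/(1 − 0.522) = 1/0.478 ≈ 2.092.
ΔG contributes k·ΔG = (+$22 billion) / 0.478 ≈ +$46 billion.
ΔT of +$22 billion changes first-round spending by −c·ΔT = −$11.484 billion, contributing k·(−c·ΔT) = (−$11.484 billion) / 0.478 ≈ −$24 billion.
With ΔG = ΔT and no other leakages, the balanced-budget multiplier is 1, so ΔY = ΔG = +$22 billion.

+$22 billion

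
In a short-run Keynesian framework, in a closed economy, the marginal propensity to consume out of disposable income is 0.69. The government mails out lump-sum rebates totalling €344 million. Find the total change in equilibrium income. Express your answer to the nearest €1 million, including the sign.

A lump-sum tax change of −€344 million shifts disposable income by +€344 million; first-round consumption changes by −c × ΔT = −0.69 × (−€344 million) = +€237.36 million.
Expenditure multiplier = 1/(1 − MPC) = 1/(1 − 0.69) = 1/0.31 ≈ 3.226.
The tax multiplier is −c × k ≈ −2.226, so ΔY = k × (−c·ΔT) = (+€237.36 million) / 0.31 ≈ +€766 million.

+€766 million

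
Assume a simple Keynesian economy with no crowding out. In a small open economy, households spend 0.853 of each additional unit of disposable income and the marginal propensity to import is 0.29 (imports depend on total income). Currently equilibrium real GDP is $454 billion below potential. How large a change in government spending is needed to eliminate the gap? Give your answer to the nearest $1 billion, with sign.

+$198 billion

Spending multiplier = 1/(1 − c + m) = 1/(1 − 0.853 + 0.29) = 1/0.437 ≈ 2.288.
Need ΔY = +$454 billion, so ΔG = ΔY/k = (+$454 billion) × 0.437 ≈ +$198 billion.
The government should increase government spending by $198 billion.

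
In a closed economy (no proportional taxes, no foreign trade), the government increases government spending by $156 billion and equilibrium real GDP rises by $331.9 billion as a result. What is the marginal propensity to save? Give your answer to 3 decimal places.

Implied spending multiplier k = ΔY/ΔG = 331.9/156 ≈ 2.1276.
Since k = 1/(1 − MPC), MPC = 1 − 1/k = 1 − ΔG/ΔY = 1 − 156/331.9 ≈ 0.530.
MPS = 1 − MPC = 0.470.

0.470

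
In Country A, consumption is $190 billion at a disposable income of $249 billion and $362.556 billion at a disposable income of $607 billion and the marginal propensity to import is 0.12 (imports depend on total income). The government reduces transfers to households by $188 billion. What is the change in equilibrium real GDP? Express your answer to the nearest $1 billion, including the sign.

−$142 billion

MPC = ΔC/ΔYd = (362.556 − 190)/(607 − 249) = 172.556/358 = 0.482.
The transfer change shifts disposable income by −$188 billion, so first-round consumption changes by c·ΔTR = 0.482 × (−$188 billion) = −$90.616 billion.
Expenditure multiplier = 1/(1 − c + m) = 1/(1 − 0.482 + 0.12) = 1/0.638 ≈ 1.567.
The transfer multiplier is c × k ≈ 0.755, so ΔY = k × (c·ΔTR) = (−$90.616 billion) / 0.638 ≈ −$142 billion.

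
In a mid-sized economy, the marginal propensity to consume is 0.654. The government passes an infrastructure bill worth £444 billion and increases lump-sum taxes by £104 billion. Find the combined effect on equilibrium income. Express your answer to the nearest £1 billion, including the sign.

+£1,087 billion

Expenditure multiplier = 1/(1 − MPC) = 1/(1 − 0.654) = 1/0.346 ≈ 2.89.
ΔG contributes k·ΔG = (+£444 billion) / 0.346 ≈ +£1,283.2 billion.
ΔT of +£104 billion changes first-round spending by −c·ΔT = −£68.016 billion, contributing k·(−c·ΔT) = (−£68.016 billion) / 0.346 ≈ −£196.6 billion.
Net ΔY = k(ΔG − c·ΔT) = (+£375.984 billion) / 0.346 ≈ +£1,087 billion.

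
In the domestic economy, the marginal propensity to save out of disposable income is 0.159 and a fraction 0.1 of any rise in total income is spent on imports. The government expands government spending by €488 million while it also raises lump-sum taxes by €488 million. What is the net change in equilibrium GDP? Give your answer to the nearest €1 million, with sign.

+€300 million

MPC = 1 − MPS = 1 − 0.159 = 0.841.
Expenditure multiplier = 1/(1 − c + m) = 1/(1 − 0.841 + 0.1) = 1/0.259 ≈ 3.861.
ΔG contributes k·ΔG = (+€488 million) / 0.259 ≈ +€1,884.2 million.
ΔT of +€488 million changes first-round spending by −c·ΔT = −€410.408 million, contributing k·(−c·ΔT) = (−€410.408 million) / 0.259 ≈ −€1,584.6 million.
Net ΔY = k(ΔG − c·ΔT) = (+€77.592 million) / 0.259 ≈ +€300 million.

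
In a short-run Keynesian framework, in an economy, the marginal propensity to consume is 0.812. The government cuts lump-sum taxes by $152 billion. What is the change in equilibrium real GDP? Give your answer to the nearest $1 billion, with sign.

+$657 billion

A lump-sum tax change of −$152 billion shifts disposable income by +$152 billion; first-round consumption changes by −c × ΔT = −0.812 × (−$152 billion) = +$123.424 billion.
Expenditure multiplier = 1/(1 − MPC) = 1/(1 − 0.812) = 1/0.188 ≈ 5.319.
The tax multiplier is −c × k ≈ −4.319, so ΔY = k × (−c·ΔT) = (+$123.424 billion) / 0.188 ≈ +$657 billion.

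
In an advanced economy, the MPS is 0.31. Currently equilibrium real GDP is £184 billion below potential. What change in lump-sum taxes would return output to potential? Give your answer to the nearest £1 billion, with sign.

−£83 billion

MPC = 1 − MPS = 1 − 0.31 = 0.69.
Spending multiplier = 1/(1 − MPC) = 1/(1 − 0.69) = 1/0.31 ≈ 3.226.
Tax multiplier = −c·k = −0.69/0.31 ≈ −2.226. Need ΔY = +£184 billion, so ΔT = ΔY/(−c·k) = −(+£184 billion) × 0.31 / 0.69 ≈ −£83 billion.
The government should cut lump-sum taxes by £83 billion.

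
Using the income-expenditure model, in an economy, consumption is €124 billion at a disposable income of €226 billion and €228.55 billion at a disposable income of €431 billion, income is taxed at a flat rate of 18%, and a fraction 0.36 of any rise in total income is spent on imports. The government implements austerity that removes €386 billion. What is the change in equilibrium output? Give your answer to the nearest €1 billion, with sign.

MPC = ΔC/ΔYd = (228.55 − 124)/(431 − 226) = 104.55/205 = 0.51.
Expenditure multiplier = 1/(1 − c(1−t) + m) = 1/(1 − 0.51×0.82 + 0.36) = 1/0.9418 ≈ 1.062.
ΔY = k × ΔG = (−€386 billion) / 0.9418 ≈ −€410 billion.

−€410 billion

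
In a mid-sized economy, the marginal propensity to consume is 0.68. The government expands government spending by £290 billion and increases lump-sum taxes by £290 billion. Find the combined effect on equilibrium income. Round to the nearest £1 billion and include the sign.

Expenditure multiplier = 1/(1 − MPC) = 1/(1 − 0.68) = 1/0.32 = 3.125.
ΔG contributes k·ΔG = (+£290 billion) / 0.32 ≈ +£906.3 billion.
ΔT of +£290 billion changes first-round spending by −c·ΔT = −£197.2 billion, contributing k·(−c·ΔT) = (−£197.2 billion) / 0.32 ≈ −£616.3 billion.
With ΔG = ΔT and no other leakages, the balanced-budget multiplier is 1, so ΔY = ΔG = +£290 billion.

+£290 billion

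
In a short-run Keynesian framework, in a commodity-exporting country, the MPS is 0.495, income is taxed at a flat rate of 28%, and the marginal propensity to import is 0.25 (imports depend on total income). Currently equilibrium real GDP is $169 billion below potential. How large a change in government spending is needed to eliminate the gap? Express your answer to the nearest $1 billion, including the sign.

MPC = 1 − MPS = 1 − 0.495 = 0.505.
Spending multiplier = 1/(1 − c(1−t) + m) = 1/(1 − 0.505×0.72 + 0.25) = 1/0.8864 ≈ 1.128.
Need ΔY = +$169 billion, so ΔG = ΔY/k = (+$169 billion) × 0.8864 ≈ +$150 billion.
The government should increase government spending by $150 billion.

+$150 billion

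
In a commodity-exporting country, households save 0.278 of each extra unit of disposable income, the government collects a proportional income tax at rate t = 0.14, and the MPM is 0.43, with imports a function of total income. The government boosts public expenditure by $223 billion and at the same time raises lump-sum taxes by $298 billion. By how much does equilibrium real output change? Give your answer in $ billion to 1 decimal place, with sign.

+$9.7 billion

MPC = 1 − MPS = 1 − 0.278 = 0.722.
Expenditure multiplier = 1/(1 − c(1−t) + m) = 1/(1 − 0.722×0.86 + 0.43) = 1/0.80908 ≈ 1.236.
ΔG contributes k·ΔG = (+$223 billion) / 0.80908 ≈ +$275.6 billion.
ΔT of +$298 billion changes first-round spending by −c·ΔT = −$215.156 billion, contributing k·(−c·ΔT) = (−$215.156 billion) / 0.80908 ≈ −$265.9 billion.
Net ΔY = k(ΔG − c·ΔT) = (+$7.844 billion) / 0.80908 ≈ +$9.7 billion.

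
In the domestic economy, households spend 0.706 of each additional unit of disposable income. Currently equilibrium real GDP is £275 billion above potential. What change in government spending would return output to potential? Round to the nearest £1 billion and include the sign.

−£81 billion

Spending multiplier = 1/(1 − MPC) = 1/(1 − 0.706) = 1/0.294 ≈ 3.401.
Need ΔY = −£275 billion, so ΔG = ΔY/k = (−£275 billion) × 0.294 ≈ −£81 billion.
The government should cut government spending by £81 billion.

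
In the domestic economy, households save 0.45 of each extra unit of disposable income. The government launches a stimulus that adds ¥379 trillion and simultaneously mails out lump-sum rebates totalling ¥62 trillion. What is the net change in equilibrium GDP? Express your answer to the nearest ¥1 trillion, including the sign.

MPC = 1 − MPS = 1 − 0.45 = 0.55.
Expenditure multiplier = 1/(1 − MPC) = 1/(1 − 0.55) = 1/0.45 ≈ 2.222.
ΔG contributes k·ΔG = (+¥379 trillion) / 0.45 ≈ +¥842.2 trillion.
ΔT of −¥62 trillion changes first-round spending by −c·ΔT = +¥34.1 trillion, contributing k·(−c·ΔT) = (+¥34.1 trillion) / 0.45 ≈ +¥75.8 trillion.
Net ΔY = k(ΔG − c·ΔT) = (+¥413.1 trillion) / 0.45 = +¥918 trillion.

+¥918 trillion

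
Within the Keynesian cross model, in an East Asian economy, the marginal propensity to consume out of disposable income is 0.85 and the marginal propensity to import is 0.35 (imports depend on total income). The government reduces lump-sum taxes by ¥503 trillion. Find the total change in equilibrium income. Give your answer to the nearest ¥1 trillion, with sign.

A lump-sum tax change of −¥503 trillion shifts disposable income by +¥503 trillion; first-round consumption changes by −c × ΔT = −0.85 × (−¥503 trillion) = +¥427.55 trillion.
Expenditure multiplier = 1/(1 − c + m) = 1/(1 − 0.85 + 0.35) = 1/0.5 = 2.
The tax multiplier is −c × k = −1.7, so ΔY = k × (−c·ΔT) = (+¥427.55 trillion) / 0.5 ≈ +¥855 trillion.

+¥855 trillion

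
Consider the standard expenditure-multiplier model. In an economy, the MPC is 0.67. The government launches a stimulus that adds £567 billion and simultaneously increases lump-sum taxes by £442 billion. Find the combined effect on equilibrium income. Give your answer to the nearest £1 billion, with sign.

+£821 billion

Expenditure multiplier = 1/(1 − MPC) = 1/(1 − 0.67) = 1/0.33 ≈ 3.03.
ΔG contributes k·ΔG = (+£567 billion) / 0.33 ≈ +£1,718.2 billion.
ΔT of +£442 billion changes first-round spending by −c·ΔT = −£296.14 billion, contributing k·(−c·ΔT) = (−£296.14 billion) / 0.33 ≈ −£897.4 billion.
Net ΔY = k(ΔG − c·ΔT) = (+£270.86 billion) / 0.33 ≈ +£821 billion.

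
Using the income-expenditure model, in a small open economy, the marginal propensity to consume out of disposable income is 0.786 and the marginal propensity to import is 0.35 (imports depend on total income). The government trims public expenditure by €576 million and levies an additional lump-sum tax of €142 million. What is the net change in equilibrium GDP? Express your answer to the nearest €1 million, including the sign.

−€1,219 million

Expenditure multiplier = 1/(1 − c + m) = 1/(1 − 0.786 + 0.35) = 1/0.564 ≈ 1.773.
ΔG contributes k·ΔG = (−€576 million) / 0.564 ≈ −€1,021.3 million.
ΔT of +€142 million changes first-round spending by −c·ΔT = −€111.612 million, contributing k·(−c·ΔT) = (−€111.612 million) / 0.564 ≈ −€197.9 million.
Net ΔY = k(ΔG − c·ΔT) = (−€687.612 million) / 0.564 ≈ −€1,219 million.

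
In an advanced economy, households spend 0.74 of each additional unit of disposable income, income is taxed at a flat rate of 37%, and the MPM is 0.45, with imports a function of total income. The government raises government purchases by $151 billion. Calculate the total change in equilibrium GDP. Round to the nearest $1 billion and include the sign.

Expenditure multiplier = 1/(1 − c(1−t) + m) = 1/(1 − 0.74×0.63 + 0.45) = 1/0.9838 ≈ 1.016.
ΔY = k × ΔG = (+$151 billion) / 0.9838 ≈ +$153 billion.

+$153 billion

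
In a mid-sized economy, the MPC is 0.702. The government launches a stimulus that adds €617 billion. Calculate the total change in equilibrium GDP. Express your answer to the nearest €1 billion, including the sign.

+€2,070 billion

Expenditure multiplier = 1/(1 − MPC) = 1/(1 − 0.702) = 1/0.298 ≈ 3.356.
ΔY = k × ΔG = (+€617 billion) / 0.298 ≈ +€2,070 billion.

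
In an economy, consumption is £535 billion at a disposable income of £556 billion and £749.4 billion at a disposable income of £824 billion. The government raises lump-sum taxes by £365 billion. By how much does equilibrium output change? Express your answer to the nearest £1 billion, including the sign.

MPC = ΔC/ΔYd = (749.4 − 535)/(824 − 556) = 214.4/268 = 0.8.
A lump-sum tax change of +£365 billion shifts disposable income by −£365 billion; first-round consumption changes by −c × ΔT = −0.8 × (+£365 billion) = −£292 billion.
Expenditure multiplier = 1/(1 − MPC) = 1/(1 − 0.8) = 1/0.2 = 5.
The tax multiplier is −c × k = −4, so ΔY = k × (−c·ΔT) = (−£292 billion) / 0.2 = −£1,460 billion.

−£1,460 billion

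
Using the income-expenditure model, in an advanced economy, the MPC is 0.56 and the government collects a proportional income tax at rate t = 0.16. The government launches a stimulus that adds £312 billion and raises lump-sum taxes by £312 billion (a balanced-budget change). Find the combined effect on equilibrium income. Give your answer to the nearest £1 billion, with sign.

+£259 billion

Expenditure multiplier = 1/(1 − c(1−t)) = 1/(1 − 0.56×0.84) = 1/0.5296 ≈ 1.888.
ΔG contributes k·ΔG = (+£312 billion) / 0.5296 ≈ +£589.1 billion.
ΔT of +£312 billion changes first-round spending by −c·ΔT = −£174.72 billion, contributing k·(−c·ΔT) = (−£174.72 billion) / 0.5296 ≈ −£329.9 billion.
Net ΔY = k(ΔG − c·ΔT) = (+£137.28 billion) / 0.5296 ≈ +£259 billion.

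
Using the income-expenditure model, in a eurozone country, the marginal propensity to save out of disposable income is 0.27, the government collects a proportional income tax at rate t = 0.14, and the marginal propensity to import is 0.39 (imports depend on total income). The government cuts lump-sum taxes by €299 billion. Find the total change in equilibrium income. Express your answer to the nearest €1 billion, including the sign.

MPC = 1 − MPS = 1 − 0.27 = 0.73.
A lump-sum tax change of −€299 billion shifts disposable income by +€299 billion; first-round consumption changes by −c × ΔT = −0.73 × (−€299 billion) = +€218.27 billion.
Expenditure multiplier = 1/(1 − c(1−t) + m) = 1/(1 − 0.73×0.86 + 0.39) = 1/0.7622 ≈ 1.312.
The tax multiplier is −c × k ≈ −0.958, so ΔY = k × (−c·ΔT) = (+€218.27 billion) / 0.7622 ≈ +€286 billion.

+€286 billion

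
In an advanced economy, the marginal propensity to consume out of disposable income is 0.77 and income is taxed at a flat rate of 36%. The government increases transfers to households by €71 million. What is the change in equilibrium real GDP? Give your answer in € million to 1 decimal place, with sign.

The transfer change shifts disposable income by +€71 million, so first-round consumption changes by c·ΔTR = 0.77 × (+€71 million) = +€54.67 million.
Expenditure multiplier = 1/(1 − c(1−t)) = 1/(1 − 0.77×0.64) = 1/0.5072 ≈ 1.972.
The transfer multiplier is c × k ≈ 1.518, so ΔY = k × (c·ΔTR) = (+€54.67 million) / 0.5072 ≈ +€107.8 million.

+€107.8 million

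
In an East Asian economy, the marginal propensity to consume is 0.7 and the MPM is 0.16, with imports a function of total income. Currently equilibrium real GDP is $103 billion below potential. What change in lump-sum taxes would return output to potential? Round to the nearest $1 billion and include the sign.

−$68 billion

Spending multiplier = 1/(1 − c + m) = 1/(1 − 0.7 + 0.16) = 1/0.46 ≈ 2.174.
Tax multiplier = −c·k = −0.7/0.46 ≈ −1.522. Need ΔY = +$103 billion, so ΔT = ΔY/(−c·k) = −(+$103 billion) × 0.46 / 0.7 ≈ −$68 billion.
The government should cut lump-sum taxes by $68 billion.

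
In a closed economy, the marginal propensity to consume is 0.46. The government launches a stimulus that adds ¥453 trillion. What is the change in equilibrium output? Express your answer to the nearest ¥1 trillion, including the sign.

Government-spending multiplier = 1/(1 − MPC) = 1/(1 − 0.46) = 1/0.54 ≈ 1.852.
ΔY = k × ΔG = (+¥453 trillion) / 0.54 ≈ +¥839 trillion.

+¥839 trillion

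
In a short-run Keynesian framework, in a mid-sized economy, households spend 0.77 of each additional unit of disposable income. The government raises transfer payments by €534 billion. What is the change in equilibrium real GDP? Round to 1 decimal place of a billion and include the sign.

The transfer change shifts disposable income by +€534 billion, so first-round consumption changes by c·ΔTR = 0.77 × (+€534 billion) = +€411.18 billion.
Expenditure multiplier = 1/(1 − MPC) = 1/(1 − 0.77) = 1/0.23 ≈ 4.348.
The transfer multiplier is c × k ≈ 3.348, so ΔY = k × (c·ΔTR) = (+€411.18 billion) / 0.23 ≈ +€1,787.7 billion.

+€1,787.7 billion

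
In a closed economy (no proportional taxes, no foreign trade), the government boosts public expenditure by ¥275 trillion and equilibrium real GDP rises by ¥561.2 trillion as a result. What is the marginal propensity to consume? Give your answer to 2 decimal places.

Implied spending multiplier k = ΔY/ΔG = 561.2/275 ≈ 2.0407.
Since k = 1/(1 − MPC), MPC = 1 − 1/k = 1 − ΔG/ΔY = 1 − 275/561.2 ≈ 0.51.

0.51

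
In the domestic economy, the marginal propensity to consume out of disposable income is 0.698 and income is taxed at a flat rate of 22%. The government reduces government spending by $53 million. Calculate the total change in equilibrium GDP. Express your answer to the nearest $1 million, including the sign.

Government-spending multiplier = 1/(1 − c(1−t)) = 1/(1 − 0.698×0.78) = 1/0.45556 ≈ 2.195.
ΔY = k × ΔG = (−$53 million) / 0.45556 ≈ −$116 million.

−$116 million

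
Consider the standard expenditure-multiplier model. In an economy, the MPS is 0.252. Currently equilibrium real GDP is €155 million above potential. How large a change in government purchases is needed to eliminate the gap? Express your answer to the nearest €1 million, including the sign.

−€39 million

MPC = 1 − MPS = 1 − 0.252 = 0.748.
Spending multiplier = 1/(1 − MPC) = 1/(1 − 0.748) = 1/0.252 ≈ 3.968.
Need ΔY = −€155 million, so ΔG = ΔY/k = (−€155 million) × 0.252 ≈ −€39 million.
The government should cut government purchases by €39 million.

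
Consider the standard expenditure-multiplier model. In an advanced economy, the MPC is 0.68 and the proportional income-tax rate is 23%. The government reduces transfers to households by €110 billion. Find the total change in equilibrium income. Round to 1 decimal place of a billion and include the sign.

The transfer change shifts disposable income by −€110 billion, so first-round consumption changes by c·ΔTR = 0.68 × (−€110 billion) = −€74.8 billion.
Expenditure multiplier = 1/(1 − c(1−t)) = 1/(1 − 0.68×0.77) = 1/0.4764 ≈ 2.099.
The transfer multiplier is c × k ≈ 1.427, so ΔY = k × (c·ΔTR) = (−€74.8 billion) / 0.4764 ≈ −€157 billion.

−€157.0 billion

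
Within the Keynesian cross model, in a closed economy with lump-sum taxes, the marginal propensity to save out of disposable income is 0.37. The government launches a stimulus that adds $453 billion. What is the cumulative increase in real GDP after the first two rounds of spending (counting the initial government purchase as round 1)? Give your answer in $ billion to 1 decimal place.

MPC = 1 − MPS = 1 − 0.37 = 0.63.
Round 1 adds ΔG = $453 billion; each later round is MPC = 0.63 times the previous.
After 2 rounds: 453 + 285.39 = ΔG·(1 − c^2)/(1 − c) = 453 × (1 − 0.3969)/0.37 ≈ $738.4 billion.

$738.4 billion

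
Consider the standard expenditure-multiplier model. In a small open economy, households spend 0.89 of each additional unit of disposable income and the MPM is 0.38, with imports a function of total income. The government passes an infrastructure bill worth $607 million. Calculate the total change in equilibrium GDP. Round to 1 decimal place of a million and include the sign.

+$1,238.8 million

Spending multiplier = 1/(1 − c + m) = 1/(1 − 0.89 + 0.38) = 1/0.49 ≈ 2.041.
ΔY = k × ΔG = (+$607 million) / 0.49 ≈ +$1,238.8 million.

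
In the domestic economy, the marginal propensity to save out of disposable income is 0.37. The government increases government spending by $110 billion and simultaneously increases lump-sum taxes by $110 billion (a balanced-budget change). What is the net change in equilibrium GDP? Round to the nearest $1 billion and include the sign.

MPC = 1 − MPS = 1 − 0.37 = 0.63.
Expenditure multiplier = 1/(1 − MPC) = 1/(1 − 0.63) = 1/0.37 ≈ 2.703.
ΔG contributes k·ΔG = (+$110 billion) / 0.37 ≈ +$297.3 billion.
ΔT of +$110 billion changes first-round spending by −c·ΔT = −$69.3 billion, contributing k·(−c·ΔT) = (−$69.3 billion) / 0.37 ≈ −$187.3 billion.
With ΔG = ΔT and no other leakages, the balanced-budget multiplier is 1, so ΔY = ΔG = +$110 billion.

+$110 billion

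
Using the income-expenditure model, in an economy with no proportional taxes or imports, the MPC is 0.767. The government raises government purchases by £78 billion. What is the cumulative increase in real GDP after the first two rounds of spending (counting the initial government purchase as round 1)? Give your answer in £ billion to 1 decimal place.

£137.8 billion

Round 1 adds ΔG = £78 billion; each later round is MPC = 0.767 times the previous.
After 2 rounds: 78 + 59.826 = ΔG·(1 − c^2)/(1 − c) = 78 × (1 − 0.588289)/0.233 ≈ £137.8 billion.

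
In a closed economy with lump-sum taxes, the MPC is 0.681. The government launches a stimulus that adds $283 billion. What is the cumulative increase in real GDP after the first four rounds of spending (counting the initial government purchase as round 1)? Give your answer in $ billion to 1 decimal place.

$696.3 billion

Round 1 adds ΔG = $283 billion; each later round is MPC = 0.681 times the previous.
After 4 rounds: 283 + 192.723 + 131.244363 + 89.377411203 = ΔG·(1 − c^4)/(1 − c) = 283 × (1 − 0.215074265121)/0.319 ≈ $696.3 billion.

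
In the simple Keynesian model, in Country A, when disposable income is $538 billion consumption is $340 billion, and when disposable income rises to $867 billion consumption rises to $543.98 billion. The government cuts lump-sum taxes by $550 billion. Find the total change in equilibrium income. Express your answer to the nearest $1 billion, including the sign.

MPC = ΔC/ΔYd = (543.98 − 340)/(867 − 538) = 203.98/329 = 0.62.
A lump-sum tax change of −$550 billion shifts disposable income by +$550 billion; first-round consumption changes by −c × ΔT = −0.62 × (−$550 billion) = +$341 billion.
Expenditure multiplier = 1/(1 − MPC) = 1/(1 − 0.62) = 1/0.38 ≈ 2.632.
The tax multiplier is −c × k ≈ −1.632, so ΔY = k × (−c·ΔT) = (+$341 billion) / 0.38 ≈ +$897 billion.

+$897 billion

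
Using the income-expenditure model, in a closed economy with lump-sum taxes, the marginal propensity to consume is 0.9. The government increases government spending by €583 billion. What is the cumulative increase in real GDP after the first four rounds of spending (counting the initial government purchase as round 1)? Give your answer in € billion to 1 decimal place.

Round 1 adds ΔG = €583 billion; each later round is MPC = 0.9 times the previous.
After 4 rounds: 583 + 524.7 + 472.23 + 425.007 = ΔG·(1 − c^4)/(1 − c) = 583 × (1 − 0.6561)/0.1 ≈ €2,004.9 billion.

€2,004.9 billion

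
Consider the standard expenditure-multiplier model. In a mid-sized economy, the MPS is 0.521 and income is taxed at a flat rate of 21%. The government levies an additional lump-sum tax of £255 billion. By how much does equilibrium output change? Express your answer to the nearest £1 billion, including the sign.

−£197 billion

MPC = 1 − MPS = 1 − 0.521 = 0.479.
A lump-sum tax change of +£255 billion shifts disposable income by −£255 billion; first-round consumption changes by −c × ΔT = −0.479 × (+£255 billion) = −£122.145 billion.
Expenditure multiplier = 1/(1 − c(1−t)) = 1/(1 − 0.479×0.79) = 1/0.62159 ≈ 1.609.
The tax multiplier is −c × k ≈ −0.771, so ΔY = k × (−c·ΔT) = (−£122.145 billion) / 0.62159 ≈ −£197 billion.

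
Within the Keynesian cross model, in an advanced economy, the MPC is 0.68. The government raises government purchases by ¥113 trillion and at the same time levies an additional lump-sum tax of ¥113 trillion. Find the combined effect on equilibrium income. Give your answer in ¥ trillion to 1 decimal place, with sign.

Expenditure multiplier = 1/(1 − MPC) = 1/(1 − 0.68) = 1/0.32 = 3.125.
ΔG contributes k·ΔG = (+¥113 trillion) / 0.32 ≈ +¥353.1 trillion.
ΔT of +¥113 trillion changes first-round spending by −c·ΔT = −¥76.84 trillion, contributing k·(−c·ΔT) = (−¥76.84 trillion) / 0.32 ≈ −¥240.1 trillion.
With ΔG = ΔT and no other leakages, the balanced-budget multiplier is 1, so ΔY = ΔG = +¥113 trillion.

+¥113.0 trillion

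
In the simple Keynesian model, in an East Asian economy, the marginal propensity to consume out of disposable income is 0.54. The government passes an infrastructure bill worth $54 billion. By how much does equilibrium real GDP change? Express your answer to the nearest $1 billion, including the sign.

Government-spending multiplier = 1/(1 − MPC) = 1/(1 − 0.54) = 1/0.46 ≈ 2.174.
ΔY = k × ΔG = (+$54 billion) / 0.46 ≈ +$117 billion.

+$117 billion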